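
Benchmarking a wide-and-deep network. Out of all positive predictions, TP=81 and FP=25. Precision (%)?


Precision = TP/(TP+FP)
= 81/(81+25)
= 81/106 = 76.42%

76.42%


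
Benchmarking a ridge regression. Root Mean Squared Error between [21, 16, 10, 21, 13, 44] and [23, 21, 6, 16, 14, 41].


MSE = 80/6 = 13.3333
RMSE = √(80/6) = 3.6515

3.6515


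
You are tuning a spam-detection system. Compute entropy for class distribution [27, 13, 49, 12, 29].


Probabilities: [27/130, 13/130, 49/130, 12/130, 29/130] ≈ [0.2077, 0.1, 0.3769, 0.0923, 0.2231]
H = -((27/130)·log₂(27/130) + (13/130)·log₂(13/130) + (49/130)·log₂(49/130) + (12/130)·log₂(12/130) + (29/130)·log₂(29/130))
  = 2.1338 bits

2.1338 bits


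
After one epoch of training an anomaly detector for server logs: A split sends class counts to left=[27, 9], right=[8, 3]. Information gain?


Parent = [35, 12], H_parent = 0.8196
H_left = 0.8113 (n=36), H_right = 0.8454 (n=11)
H_children = (36/47)·0.8113 + (11/47)·0.8454 = 0.8193
IG = 0.8196 - 0.8193 = 0.0003

0.0003


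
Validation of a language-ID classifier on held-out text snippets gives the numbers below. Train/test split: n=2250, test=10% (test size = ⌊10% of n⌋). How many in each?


Test = ⌊2250·10/100⌋ = 225
Train = 2250 - 225 = 2025

Train: 2025, Test: 225


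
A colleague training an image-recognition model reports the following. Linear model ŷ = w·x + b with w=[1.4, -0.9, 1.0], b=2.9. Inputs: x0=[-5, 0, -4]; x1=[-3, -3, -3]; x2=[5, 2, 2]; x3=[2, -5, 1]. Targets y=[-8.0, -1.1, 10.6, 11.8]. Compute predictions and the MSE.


ŷ0 = (1.4)·(-5) + (-0.9)·(0) + (1.0)·(-4) + 2.9 = -8.1
ŷ1 = (1.4)·(-3) + (-0.9)·(-3) + (1.0)·(-3) + 2.9 = -1.6
ŷ2 = (1.4)·(5) + (-0.9)·(2) + (1.0)·(2) + 2.9 = 10.1
ŷ3 = (1.4)·(2) + (-0.9)·(-5) + (1.0)·(1) + 2.9 = 11.2
errors² = [0.01, 0.25, 0.25, 0.36]
MSE = 0.8700/4 = 0.2175

0.2175


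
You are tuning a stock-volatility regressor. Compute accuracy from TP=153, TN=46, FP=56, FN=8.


Accuracy = (TP+TN)/(TP+TN+FP+FN)
= (153+46)/(263)
= 199/263 = 75.67%

75.67%


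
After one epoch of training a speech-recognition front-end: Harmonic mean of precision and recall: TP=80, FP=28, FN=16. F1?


Precision = 80/108 = 0.7407
Recall = 80/96 = 0.8333
F1 = 2·P·R/(P+R) = 2·TP/(2·TP+FP+FN) = 160/(160+28+16) = 160/204 = 0.7843

0.7843


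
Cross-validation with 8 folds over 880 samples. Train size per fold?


Fold size = 880/8 = 110
Training per fold = 880 - 110 = 770

770


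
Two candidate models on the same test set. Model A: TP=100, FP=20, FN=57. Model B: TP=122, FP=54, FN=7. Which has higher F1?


Model A: P=100/120=0.8333, R=100/157=0.6369, F1=2PR/(P+R)=2TP/(2TP+FP+FN)=200/277=0.722
Model B: P=122/176=0.6932, R=122/129=0.9457, F1=2PR/(P+R)=2TP/(2TP+FP+FN)=244/305=0.8
0.722 < 0.8 → Model B

Model B


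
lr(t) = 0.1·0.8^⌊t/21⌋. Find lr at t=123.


n_drops = ⌊123/21⌋ = 5
lr = 0.1·0.8^5 = 0.1·0.32768 = 0.032768

0.032768


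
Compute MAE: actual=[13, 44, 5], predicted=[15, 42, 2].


Absolute errors: |13-15|=2, |44-42|=2, |5-2|=3
Sum = 7
MAE = 7/3 = 7/3

7/3


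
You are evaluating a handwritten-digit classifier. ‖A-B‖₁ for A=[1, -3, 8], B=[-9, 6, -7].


d = |1+ 9| + |-3-6| + |8+ 7|
  = 10 + 9 + 15
  = 34

34


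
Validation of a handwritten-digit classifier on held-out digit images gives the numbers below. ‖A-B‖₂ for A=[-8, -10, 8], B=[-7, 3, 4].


d = √((-8+ 7)² + (-10-3)² + (8-4)²)
  = √(1 + 169 + 16)
  = √186 = 13.6382

13.6382


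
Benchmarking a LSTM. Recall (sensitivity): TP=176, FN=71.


Recall = TP/(TP+FN)
= 176/(176+71)
= 176/247 = 71.26%

71.26%


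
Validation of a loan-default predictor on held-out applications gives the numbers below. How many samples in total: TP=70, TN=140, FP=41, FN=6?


Total = TP + TN + FP + FN
= 70 + 140 + 41 + 6
= 257
(Predicted positive: 111, predicted negative: 146)

257


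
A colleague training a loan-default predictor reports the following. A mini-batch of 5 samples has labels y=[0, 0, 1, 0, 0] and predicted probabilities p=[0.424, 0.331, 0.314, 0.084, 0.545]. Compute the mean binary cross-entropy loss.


L[0] = -ln(1-0.424) = -ln(0.576) = 0.5516
L[1] = -ln(1-0.331) = -ln(0.669) = 0.402
L[2] = -ln(0.314) = 1.1584
L[3] = -ln(1-0.084) = -ln(0.916) = 0.0877
L[4] = -ln(1-0.545) = -ln(0.455) = 0.7875
mean = (0.5516 + 0.402 + 1.1584 + 0.0877 + 0.7875)/5 = 0.5974

0.5974


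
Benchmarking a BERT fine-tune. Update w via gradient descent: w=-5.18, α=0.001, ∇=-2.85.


w_new = w - α·∇
= -5.18 - 0.001·-2.85
= -5.18 + 0.00285
= -5.17715

-5.17715


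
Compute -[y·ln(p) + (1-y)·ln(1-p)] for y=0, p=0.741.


BCE = -[y·ln(p) + (1-y)·ln(1-p)]
= -0 - 1·ln(1-0.741)
= -ln(0.259) = 1.3509

1.3509


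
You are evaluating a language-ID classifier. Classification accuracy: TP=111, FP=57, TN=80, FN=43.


Accuracy = (TP+TN)/(TP+TN+FP+FN)
= (111+80)/(291)
= 191/291 = 65.64%

65.64%


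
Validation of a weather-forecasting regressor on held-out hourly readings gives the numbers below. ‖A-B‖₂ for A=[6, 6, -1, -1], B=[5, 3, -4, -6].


d = √((6-5)² + (6-3)² + (-1+ 4)² + (-1+ 6)²)
  = √(1 + 9 + 9 + 25)
  = √44 = 6.6332

6.6332


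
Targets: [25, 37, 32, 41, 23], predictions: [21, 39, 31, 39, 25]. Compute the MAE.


Absolute errors: |25-21|=4, |37-39|=2, |32-31|=1, |41-39|=2, |23-25|=2
Sum = 11
MAE = 11/5 = 11/5

11/5


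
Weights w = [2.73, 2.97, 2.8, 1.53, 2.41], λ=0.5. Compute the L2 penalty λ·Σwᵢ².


‖w‖₂² = (2.73)² + (2.97)² + (2.8)² + (1.53)² + (2.41)²
     = 7.4529 + 8.8209 + 7.84 + 2.3409 + 5.8081
     = 32.2628
λ·‖w‖₂² = 0.5·32.2628 = 16.1314

16.1314


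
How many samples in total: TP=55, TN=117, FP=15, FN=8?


Total = TP + TN + FP + FN
= 55 + 117 + 15 + 8
= 195
(Predicted positive: 70, predicted negative: 125)

195


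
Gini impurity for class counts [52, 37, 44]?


Probabilities: [52/133, 37/133, 44/133] ≈ [0.391, 0.2782, 0.3308]
Σpᵢ² = (2704 + 1369 + 1936)/133² = 6009/17689
Gini = 1 - Σpᵢ² = 1 - 6009/17689 = 0.6603

0.6603


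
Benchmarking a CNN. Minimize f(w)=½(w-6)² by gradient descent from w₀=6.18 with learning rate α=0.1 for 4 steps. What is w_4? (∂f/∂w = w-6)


step 1: grad = 6.18-6 = 0.18; w = 6.18 - 0.1·(0.18) = 6.162
step 2: grad = 6.162-6 = 0.162; w = 6.162 - 0.1·(0.162) = 6.1458
step 3: grad = 6.1458-6 = 0.1458; w = 6.1458 - 0.1·(0.1458) = 6.13122
step 4: grad = 6.13122-6 = 0.13122; w = 6.13122 - 0.1·(0.13122) = 6.118098

6.118098


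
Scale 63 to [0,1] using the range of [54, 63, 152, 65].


min=54, max=152
(63-54)/(152-54) = 9/98 = 0.0918

0.0918


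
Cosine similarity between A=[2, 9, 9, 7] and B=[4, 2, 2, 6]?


A·B = 2·4 + 9·2 + 9·2 + 7·6 = 86
‖A‖ = √215 = 14.6629, ‖B‖ = √60 = 7.746
cos = 86/(√215·√60) = 86/√12900 = 0.7572

0.7572


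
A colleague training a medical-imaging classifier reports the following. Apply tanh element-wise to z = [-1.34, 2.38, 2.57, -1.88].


tanh(-1.34) = -0.8717
tanh(2.38) = 0.983
tanh(2.57) = 0.9884
tanh(-1.88) = -0.9545
result = [-0.8717, 0.983, 0.9884, -0.9545]

[-0.8717, 0.983, 0.9884, -0.9545]


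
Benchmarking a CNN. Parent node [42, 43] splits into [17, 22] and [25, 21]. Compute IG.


Parent = [42, 43], H_parent = 0.9999
H_left = 0.9881 (n=39), H_right = 0.9945 (n=46)
H_children = (39/85)·0.9881 + (46/85)·0.9945 = 0.9916
IG = 0.9999 - 0.9916 = 0.0083

0.0083


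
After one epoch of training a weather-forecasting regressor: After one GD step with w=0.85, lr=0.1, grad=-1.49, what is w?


w_new = w - α·∇
= 0.85 - 0.1·-1.49
= 0.85 + 0.149
= 0.999

0.999


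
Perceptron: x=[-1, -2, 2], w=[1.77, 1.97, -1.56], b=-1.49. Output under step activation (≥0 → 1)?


z = (-1)·(1.77) + (-2)·(1.97) + (2)·(-1.56) - 1.49
  = -10.32
step(z) = 0 (z<0)

0


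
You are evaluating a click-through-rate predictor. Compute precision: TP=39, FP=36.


Precision = TP/(TP+FP)
= 39/(39+36)
= 39/75 = 52.0%

52.0%


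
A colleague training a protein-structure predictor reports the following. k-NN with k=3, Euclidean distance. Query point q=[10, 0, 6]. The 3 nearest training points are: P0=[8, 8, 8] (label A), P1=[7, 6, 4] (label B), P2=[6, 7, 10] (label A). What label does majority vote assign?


d(q,P0) = 8.4853  (label A)
d(q,P1) = 7.0  (label B)
d(q,P2) = 9.0  (label A)
Votes: A=2, B=1
Majority → A

A


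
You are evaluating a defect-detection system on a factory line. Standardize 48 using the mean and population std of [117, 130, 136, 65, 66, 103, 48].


μ = 95, σ = 32.5225
z = (48 - 95)/32.5225 = -1.4452

-1.4452


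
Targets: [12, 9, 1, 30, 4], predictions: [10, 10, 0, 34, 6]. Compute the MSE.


Squared errors: (12-10)²=4, (9-10)²=1, (1-0)²=1, (30-34)²=16, (4-6)²=4
Sum = 26
MSE = 26/5 = 26/5

26/5


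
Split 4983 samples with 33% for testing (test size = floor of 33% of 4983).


Test = ⌊4983·33/100⌋ = 1644
Train = 4983 - 1644 = 3339

Train: 3339, Test: 1644


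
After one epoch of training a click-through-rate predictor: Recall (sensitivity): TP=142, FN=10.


Recall = TP/(TP+FN)
= 142/(142+10)
= 142/152 = 93.42%

93.42%


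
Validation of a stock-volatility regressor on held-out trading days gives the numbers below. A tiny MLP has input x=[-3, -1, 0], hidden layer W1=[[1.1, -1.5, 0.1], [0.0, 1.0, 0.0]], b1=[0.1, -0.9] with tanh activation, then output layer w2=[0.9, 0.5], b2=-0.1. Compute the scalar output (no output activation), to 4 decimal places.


z1[0] = (1.1)·(-3) + (-1.5)·(-1) + (0.1)·(0) + 0.1 = -1.7
z1[1] = (0.0)·(-3) + (1.0)·(-1) + (0.0)·(0) - 0.9 = -1.9
h = tanh(z1) = [-0.9354, -0.9562]
output = (0.9)·(-0.9354) + (0.5)·(-0.9562) - 0.1 = -1.42

-1.42


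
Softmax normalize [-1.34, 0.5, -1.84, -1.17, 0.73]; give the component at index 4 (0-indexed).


Exponentials: e^-1.34=0.2618, e^0.5=1.6487, e^-1.84=0.1588, e^-1.17=0.3104, e^0.73=2.0751
Sum = 4.4548
Softmax = [0.0588, 0.3701, 0.0357, 0.0697, 0.4658]
p[4] = 2.0751/4.4548 = 0.4658

0.4658


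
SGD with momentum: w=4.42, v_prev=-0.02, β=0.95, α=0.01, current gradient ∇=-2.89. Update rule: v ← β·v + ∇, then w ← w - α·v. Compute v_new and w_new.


v_new = 0.95·-0.02 - 2.89 = -0.019 - 2.89 = -2.909
w_new = 4.42 - 0.01·-2.909 = 4.42 + 0.02909 = 4.44909

v_new=-2.909, w_new=4.44909


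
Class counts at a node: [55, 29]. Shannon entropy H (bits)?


Probabilities: [55/84, 29/84] ≈ [0.6548, 0.3452]
H = -((55/84)·log₂(55/84) + (29/84)·log₂(29/84))
  = 0.9297 bits

0.9297 bits


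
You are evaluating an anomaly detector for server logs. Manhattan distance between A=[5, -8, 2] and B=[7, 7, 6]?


d = |5-7| + |-8-7| + |2-6|
  = 2 + 15 + 4
  = 21

21


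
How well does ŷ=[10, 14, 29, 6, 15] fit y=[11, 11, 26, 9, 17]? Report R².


ȳ = 14.8
SS_res = Σ(y-ŷ)² = 32
SS_tot = Σ(y-ȳ)² = 192.8
R² = 1 - SS_res/SS_tot = 1 - 0.166 = 0.834

0.834


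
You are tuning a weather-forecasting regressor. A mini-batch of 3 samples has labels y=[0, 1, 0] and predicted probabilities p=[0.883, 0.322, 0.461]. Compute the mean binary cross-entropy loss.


L[0] = -ln(1-0.883) = -ln(0.117) = 2.1456
L[1] = -ln(0.322) = 1.1332
L[2] = -ln(1-0.461) = -ln(0.539) = 0.618
mean = (2.1456 + 1.1332 + 0.618)/3 = 1.2989

1.2989


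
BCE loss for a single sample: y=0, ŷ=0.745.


BCE = -[y·ln(p) + (1-y)·ln(1-p)]
= -0 - 1·ln(1-0.745)
= -ln(0.255) = 1.3665

1.3665


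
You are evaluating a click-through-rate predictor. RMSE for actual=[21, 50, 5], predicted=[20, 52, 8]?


MSE = 14/3 = 4.6667
RMSE = √(14/3) = 2.1602

2.1602


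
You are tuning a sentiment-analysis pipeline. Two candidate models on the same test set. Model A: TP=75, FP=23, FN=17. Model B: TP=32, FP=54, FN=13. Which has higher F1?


Model A: P=75/98=0.7653, R=75/92=0.8152, F1=2PR/(P+R)=2TP/(2TP+FP+FN)=150/190=0.7895
Model B: P=32/86=0.3721, R=32/45=0.7111, F1=2PR/(P+R)=2TP/(2TP+FP+FN)=64/131=0.4885
0.7895 > 0.4885 → Model A

Model A


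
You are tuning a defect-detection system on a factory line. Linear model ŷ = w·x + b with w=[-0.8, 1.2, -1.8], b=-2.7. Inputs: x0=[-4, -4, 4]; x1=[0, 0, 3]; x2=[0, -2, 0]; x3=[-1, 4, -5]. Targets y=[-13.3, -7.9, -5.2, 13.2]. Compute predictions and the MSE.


ŷ0 = (-0.8)·(-4) + (1.2)·(-4) + (-1.8)·(4) - 2.7 = -11.5
ŷ1 = (-0.8)·(0) + (1.2)·(0) + (-1.8)·(3) - 2.7 = -8.1
ŷ2 = (-0.8)·(0) + (1.2)·(-2) + (-1.8)·(0) - 2.7 = -5.1
ŷ3 = (-0.8)·(-1) + (1.2)·(4) + (-1.8)·(-5) - 2.7 = 11.9
errors² = [3.24, 0.04, 0.01, 1.69]
MSE = 4.9800/4 = 1.245

1.245


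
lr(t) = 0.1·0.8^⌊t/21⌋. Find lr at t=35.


n_drops = ⌊35/21⌋ = 1
lr = 0.1·0.8^1 = 0.1·0.8 = 0.08

0.08


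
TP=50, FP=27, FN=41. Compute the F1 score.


Precision = 50/77 = 0.6494
Recall = 50/91 = 0.5495
F1 = 2·P·R/(P+R) = 2·TP/(2·TP+FP+FN) = 100/(100+27+41) = 100/168 = 0.5952

0.5952


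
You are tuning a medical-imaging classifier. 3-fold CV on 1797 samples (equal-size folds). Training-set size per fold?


Fold size = 1797/3 = 599
Training per fold = 1797 - 599 = 1198

1198


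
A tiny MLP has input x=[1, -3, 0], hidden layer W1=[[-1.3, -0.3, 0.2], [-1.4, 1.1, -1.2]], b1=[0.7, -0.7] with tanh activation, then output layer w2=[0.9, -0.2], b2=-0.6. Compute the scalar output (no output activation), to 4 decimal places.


z1[0] = (-1.3)·(1) + (-0.3)·(-3) + (0.2)·(0) + 0.7 = 0.3
z1[1] = (-1.4)·(1) + (1.1)·(-3) + (-1.2)·(0) - 0.7 = -5.4
h = tanh(z1) = [0.2913, -1.0]
output = (0.9)·(0.2913) + (-0.2)·(-1.0) - 0.6 = -0.1378

-0.1378


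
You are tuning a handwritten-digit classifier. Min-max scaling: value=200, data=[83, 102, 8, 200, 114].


min=8, max=200
(200-8)/(200-8) = 192/192 = 1.0

1.0


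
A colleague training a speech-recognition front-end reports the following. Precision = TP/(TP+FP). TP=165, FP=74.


Precision = TP/(TP+FP)
= 165/(165+74)
= 165/239 = 69.04%

69.04%


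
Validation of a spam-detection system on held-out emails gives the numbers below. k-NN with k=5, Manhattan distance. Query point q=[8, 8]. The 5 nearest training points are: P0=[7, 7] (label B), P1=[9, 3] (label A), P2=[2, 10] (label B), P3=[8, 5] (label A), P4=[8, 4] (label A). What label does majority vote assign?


d(q,P0) = 2  (label B)
d(q,P1) = 6  (label A)
d(q,P2) = 8  (label B)
d(q,P3) = 3  (label A)
d(q,P4) = 4  (label A)
Votes: A=3, B=2
Majority → A

A


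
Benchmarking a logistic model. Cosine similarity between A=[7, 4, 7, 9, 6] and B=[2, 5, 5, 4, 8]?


A·B = 7·2 + 4·5 + 7·5 + 9·4 + 6·8 = 153
‖A‖ = √231 = 15.1987, ‖B‖ = √134 = 11.5758
cos = 153/(√231·√134) = 153/√30954 = 0.8696

0.8696


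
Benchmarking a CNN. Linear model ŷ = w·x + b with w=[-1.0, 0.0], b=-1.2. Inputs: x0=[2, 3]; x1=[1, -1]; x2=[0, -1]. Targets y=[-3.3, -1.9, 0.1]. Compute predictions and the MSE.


ŷ0 = (-1.0)·(2) + (0.0)·(3) - 1.2 = -3.2
ŷ1 = (-1.0)·(1) + (0.0)·(-1) - 1.2 = -2.2
ŷ2 = (-1.0)·(0) + (0.0)·(-1) - 1.2 = -1.2
errors² = [0.01, 0.09, 1.69]
MSE = 1.7900/3 = 0.5967

0.5967


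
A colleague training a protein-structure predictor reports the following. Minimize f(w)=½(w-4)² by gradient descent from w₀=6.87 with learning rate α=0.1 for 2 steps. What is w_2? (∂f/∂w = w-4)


step 1: grad = 6.87-4 = 2.87; w = 6.87 - 0.1·(2.87) = 6.583
step 2: grad = 6.583-4 = 2.583; w = 6.583 - 0.1·(2.583) = 6.3247

6.3247


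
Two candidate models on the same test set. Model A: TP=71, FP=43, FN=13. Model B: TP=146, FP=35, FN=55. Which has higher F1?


Model A: P=71/114=0.6228, R=71/84=0.8452, F1=2PR/(P+R)=2TP/(2TP+FP+FN)=142/198=0.7172
Model B: P=146/181=0.8066, R=146/201=0.7264, F1=2PR/(P+R)=2TP/(2TP+FP+FN)=292/382=0.7644
0.7172 < 0.7644 → Model B

Model B


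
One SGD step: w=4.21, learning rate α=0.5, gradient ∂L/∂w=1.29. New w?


w_new = w - α·∇
= 4.21 - 0.5·1.29
= 4.21 - 0.645
= 3.565

3.565


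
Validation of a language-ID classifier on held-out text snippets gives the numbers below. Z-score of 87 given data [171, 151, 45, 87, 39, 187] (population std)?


μ = 113.3333, σ = 59.2443
z = (87 - 113.3333)/59.2443 = -0.4445

-0.4445


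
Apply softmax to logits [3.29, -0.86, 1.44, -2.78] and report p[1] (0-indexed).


Exponentials: e^3.29=26.8429, e^-0.86=0.4232, e^1.44=4.2207, e^-2.78=0.062
Sum = 31.5488
Softmax = [0.8508, 0.0134, 0.1338, 0.002]
p[1] = 0.4232/31.5488 = 0.0134

0.0134


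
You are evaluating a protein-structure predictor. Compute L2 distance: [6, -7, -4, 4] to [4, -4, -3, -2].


d = √((6-4)² + (-7+ 4)² + (-4+ 3)² + (4+ 2)²)
  = √(4 + 9 + 1 + 36)
  = √50 = 7.0711

7.0711


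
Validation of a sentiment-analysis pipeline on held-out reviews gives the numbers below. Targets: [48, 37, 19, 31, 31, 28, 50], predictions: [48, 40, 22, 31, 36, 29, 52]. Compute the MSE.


Squared errors: (48-48)²=0, (37-40)²=9, (19-22)²=9, (31-31)²=0, (31-36)²=25, (28-29)²=1, (50-52)²=4
Sum = 48
MSE = 48/7 = 48/7

48/7


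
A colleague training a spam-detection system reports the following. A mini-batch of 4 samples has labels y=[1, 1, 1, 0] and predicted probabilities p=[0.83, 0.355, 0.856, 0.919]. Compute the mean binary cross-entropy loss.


L[0] = -ln(0.83) = 0.1863
L[1] = -ln(0.355) = 1.0356
L[2] = -ln(0.856) = 0.1555
L[3] = -ln(1-0.919) = -ln(0.081) = 2.5133
mean = (0.1863 + 1.0356 + 0.1555 + 2.5133)/4 = 0.9727

0.9727


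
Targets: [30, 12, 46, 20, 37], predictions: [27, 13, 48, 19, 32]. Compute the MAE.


Absolute errors: |30-27|=3, |12-13|=1, |46-48|=2, |20-19|=1, |37-32|=5
Sum = 12
MAE = 12/5 = 12/5

12/5


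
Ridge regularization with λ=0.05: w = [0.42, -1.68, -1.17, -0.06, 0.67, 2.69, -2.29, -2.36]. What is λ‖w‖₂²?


‖w‖₂² = (0.42)² + (-1.68)² + (-1.17)² + (-0.06)² + (0.67)² + (2.69)² + (-2.29)² + (-2.36)²
     = 0.1764 + 2.8224 + 1.3689 + 0.0036 + 0.4489 + 7.2361 + 5.2441 + 5.5696
     = 22.87
λ·‖w‖₂² = 0.05·22.87 = 1.1435

1.1435


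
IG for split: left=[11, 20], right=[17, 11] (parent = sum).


Parent = [28, 31], H_parent = 0.9981
H_left = 0.9383 (n=31), H_right = 0.9666 (n=28)
H_children = (31/59)·0.9383 + (28/59)·0.9666 = 0.9517
IG = 0.9981 - 0.9517 = 0.0464

0.0464


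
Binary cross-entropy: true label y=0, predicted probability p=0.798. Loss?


BCE = -[y·ln(p) + (1-y)·ln(1-p)]
= -0 - 1·ln(1-0.798)
= -ln(0.202) = 1.5995

1.5995


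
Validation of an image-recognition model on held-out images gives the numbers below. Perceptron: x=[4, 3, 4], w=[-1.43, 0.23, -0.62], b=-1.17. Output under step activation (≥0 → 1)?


z = (4)·(-1.43) + (3)·(0.23) + (4)·(-0.62) - 1.17
  = -8.68
step(z) = 0 (z<0)

0


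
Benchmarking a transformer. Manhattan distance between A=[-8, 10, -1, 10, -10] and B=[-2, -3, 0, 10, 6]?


d = |-8+ 2| + |10+ 3| + |-1-0| + |10-10| + |-10-6|
  = 6 + 13 + 1 + 0 + 16
  = 36

36


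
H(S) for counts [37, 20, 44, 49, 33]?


Probabilities: [37/183, 20/183, 44/183, 49/183, 33/183] ≈ [0.2022, 0.1093, 0.2404, 0.2678, 0.1803]
H = -((37/183)·log₂(37/183) + (20/183)·log₂(20/183) + (44/183)·log₂(44/183) + (49/183)·log₂(49/183) + (33/183)·log₂(33/183))
  = 2.2644 bits

2.2644 bits


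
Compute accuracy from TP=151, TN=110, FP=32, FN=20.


Accuracy = (TP+TN)/(TP+TN+FP+FN)
= (151+110)/(313)
= 261/313 = 83.39%

83.39%


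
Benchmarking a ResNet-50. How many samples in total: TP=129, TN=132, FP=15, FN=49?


Total = TP + TN + FP + FN
= 129 + 132 + 15 + 49
= 325
(Predicted positive: 144, predicted negative: 181)

325


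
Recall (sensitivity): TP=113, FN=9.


Recall = TP/(TP+FN)
= 113/(113+9)
= 113/122 = 92.62%

92.62%


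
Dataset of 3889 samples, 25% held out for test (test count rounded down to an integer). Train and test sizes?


Test = ⌊3889·25/100⌋ = 972
Train = 3889 - 972 = 2917

Train: 2917, Test: 972


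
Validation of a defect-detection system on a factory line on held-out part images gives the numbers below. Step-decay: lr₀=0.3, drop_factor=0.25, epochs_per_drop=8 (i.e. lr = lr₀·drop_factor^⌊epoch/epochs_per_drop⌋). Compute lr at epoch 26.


n_drops = ⌊26/8⌋ = 3
lr = 0.3·0.25^3 = 0.3·0.015625 = 0.0046875

0.0046875


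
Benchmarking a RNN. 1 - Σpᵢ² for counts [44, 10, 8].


Probabilities: [44/62, 10/62, 8/62] ≈ [0.7097, 0.1613, 0.129]
Σpᵢ² = (1936 + 100 + 64)/62² = 2100/3844
Gini = 1 - Σpᵢ² = 1 - 2100/3844 = 0.4537

0.4537


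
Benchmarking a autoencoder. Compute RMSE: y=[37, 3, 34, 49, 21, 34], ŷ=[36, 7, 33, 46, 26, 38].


MSE = 68/6 = 11.3333
RMSE = √(68/6) = 3.3665

3.3665


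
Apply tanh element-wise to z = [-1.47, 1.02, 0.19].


tanh(-1.47) = -0.8996
tanh(1.02) = 0.7699
tanh(0.19) = 0.1877
result = [-0.8996, 0.7699, 0.1877]

[-0.8996, 0.7699, 0.1877]


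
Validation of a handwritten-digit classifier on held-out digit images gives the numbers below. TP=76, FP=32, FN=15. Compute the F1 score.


Precision = 76/108 = 0.7037
Recall = 76/91 = 0.8352
F1 = 2·P·R/(P+R) = 2·TP/(2·TP+FP+FN) = 152/(152+32+15) = 152/199 = 0.7638

0.7638


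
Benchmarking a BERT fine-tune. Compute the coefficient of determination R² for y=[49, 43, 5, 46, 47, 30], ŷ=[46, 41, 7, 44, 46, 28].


ȳ = 36.6667
SS_res = Σ(y-ŷ)² = 26
SS_tot = Σ(y-ȳ)² = 1433.33
R² = 1 - SS_res/SS_tot = 1 - 0.0181 = 0.9819

0.9819


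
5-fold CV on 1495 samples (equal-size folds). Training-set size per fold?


Fold size = 1495/5 = 299
Training per fold = 1495 - 299 = 1196

1196


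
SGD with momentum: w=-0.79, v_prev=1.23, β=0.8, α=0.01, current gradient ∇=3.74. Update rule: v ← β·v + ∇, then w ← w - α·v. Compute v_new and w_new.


v_new = 0.8·1.23 + 3.74 = 0.984 + 3.74 = 4.724
w_new = -0.79 - 0.01·4.724 = -0.79 - 0.04724 = -0.83724

v_new=4.724, w_new=-0.83724


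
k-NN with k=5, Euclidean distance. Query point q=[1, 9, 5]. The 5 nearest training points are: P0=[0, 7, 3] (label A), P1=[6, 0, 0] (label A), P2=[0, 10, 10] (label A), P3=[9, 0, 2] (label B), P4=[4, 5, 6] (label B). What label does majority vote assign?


d(q,P0) = 3.0  (label A)
d(q,P1) = 11.4455  (label A)
d(q,P2) = 5.1962  (label A)
d(q,P3) = 12.4097  (label B)
d(q,P4) = 5.099  (label B)
Votes: A=3, B=2
Majority → A

A


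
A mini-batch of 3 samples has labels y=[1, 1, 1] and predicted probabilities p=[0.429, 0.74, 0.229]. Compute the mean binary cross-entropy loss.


L[0] = -ln(0.429) = 0.8463
L[1] = -ln(0.74) = 0.3011
L[2] = -ln(0.229) = 1.474
mean = (0.8463 + 0.3011 + 1.474)/3 = 0.8738

0.8738


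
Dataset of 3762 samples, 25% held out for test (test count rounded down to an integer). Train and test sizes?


Test = ⌊3762·25/100⌋ = 940
Train = 3762 - 940 = 2822

Train: 2822, Test: 940


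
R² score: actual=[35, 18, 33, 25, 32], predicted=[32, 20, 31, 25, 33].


ȳ = 28.6
SS_res = Σ(y-ŷ)² = 18
SS_tot = Σ(y-ȳ)² = 197.2
R² = 1 - SS_res/SS_tot = 1 - 0.0913 = 0.9087

0.9087


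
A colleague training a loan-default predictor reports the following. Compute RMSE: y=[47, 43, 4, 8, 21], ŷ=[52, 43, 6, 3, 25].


MSE = 70/5 = 14
RMSE = √(70/5) = 3.7417

3.7417


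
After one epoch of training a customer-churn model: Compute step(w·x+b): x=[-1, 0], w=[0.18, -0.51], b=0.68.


z = (-1)·(0.18) + (0)·(-0.51) + 0.68
  = 0.5
step(z) = 1 (z≥0)

1


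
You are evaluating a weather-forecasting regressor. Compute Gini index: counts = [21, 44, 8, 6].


Probabilities: [21/79, 44/79, 8/79, 6/79] ≈ [0.2658, 0.557, 0.1013, 0.0759]
Σpᵢ² = (441 + 1936 + 64 + 36)/79² = 2477/6241
Gini = 1 - Σpᵢ² = 1 - 2477/6241 = 0.6031

0.6031


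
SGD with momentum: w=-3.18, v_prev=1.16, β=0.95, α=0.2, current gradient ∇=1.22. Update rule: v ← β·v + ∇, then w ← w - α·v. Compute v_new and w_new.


v_new = 0.95·1.16 + 1.22 = 1.102 + 1.22 = 2.322
w_new = -3.18 - 0.2·2.322 = -3.18 - 0.4644 = -3.6444

v_new=2.322, w_new=-3.6444


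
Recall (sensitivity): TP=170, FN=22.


Recall = TP/(TP+FN)
= 170/(170+22)
= 170/192 = 88.54%

88.54%


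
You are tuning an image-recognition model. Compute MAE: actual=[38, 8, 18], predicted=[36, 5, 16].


Absolute errors: |38-36|=2, |8-5|=3, |18-16|=2
Sum = 7
MAE = 7/3 = 7/3

7/3


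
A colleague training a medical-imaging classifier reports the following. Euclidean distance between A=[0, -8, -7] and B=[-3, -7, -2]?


d = √((0+ 3)² + (-8+ 7)² + (-7+ 2)²)
  = √(9 + 1 + 25)
  = √35 = 5.9161

5.9161


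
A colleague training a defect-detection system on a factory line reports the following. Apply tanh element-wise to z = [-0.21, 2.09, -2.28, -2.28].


tanh(-0.21) = -0.207
tanh(2.09) = 0.9699
tanh(-2.28) = -0.9793
tanh(-2.28) = -0.9793
result = [-0.207, 0.9699, -0.9793, -0.9793]

[-0.207, 0.9699, -0.9793, -0.9793]


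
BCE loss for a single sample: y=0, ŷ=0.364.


BCE = -[y·ln(p) + (1-y)·ln(1-p)]
= -0 - 1·ln(1-0.364)
= -ln(0.636) = 0.4526

0.4526


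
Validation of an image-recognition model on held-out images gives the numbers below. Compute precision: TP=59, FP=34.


Precision = TP/(TP+FP)
= 59/(59+34)
= 59/93 = 63.44%

63.44%


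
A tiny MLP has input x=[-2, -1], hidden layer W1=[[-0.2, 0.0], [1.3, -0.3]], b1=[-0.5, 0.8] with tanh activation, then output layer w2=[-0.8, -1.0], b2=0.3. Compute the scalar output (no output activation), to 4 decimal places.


z1[0] = (-0.2)·(-2) + (0.0)·(-1) - 0.5 = -0.1
z1[1] = (1.3)·(-2) + (-0.3)·(-1) + 0.8 = -1.5
h = tanh(z1) = [-0.0997, -0.9051]
output = (-0.8)·(-0.0997) + (-1.0)·(-0.9051) + 0.3 = 1.2849

1.2849


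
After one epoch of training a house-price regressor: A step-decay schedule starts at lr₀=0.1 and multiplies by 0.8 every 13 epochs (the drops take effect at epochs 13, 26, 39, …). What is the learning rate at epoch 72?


n_drops = ⌊72/13⌋ = 5
lr = 0.1·0.8^5 = 0.1·0.32768 = 0.032768

0.032768


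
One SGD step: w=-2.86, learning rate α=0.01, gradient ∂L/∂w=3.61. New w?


w_new = w - α·∇
= -2.86 - 0.01·3.61
= -2.86 - 0.0361
= -2.8961

-2.8961


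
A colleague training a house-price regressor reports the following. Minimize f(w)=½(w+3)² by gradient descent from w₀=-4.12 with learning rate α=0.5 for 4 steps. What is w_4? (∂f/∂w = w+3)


step 1: grad = -4.12+3 = -1.12; w = -4.12 - 0.5·(-1.12) = -3.56
step 2: grad = -3.56+3 = -0.56; w = -3.56 - 0.5·(-0.56) = -3.28
step 3: grad = -3.28+3 = -0.28; w = -3.28 - 0.5·(-0.28) = -3.14
step 4: grad = -3.14+3 = -0.14; w = -3.14 - 0.5·(-0.14) = -3.07

-3.07


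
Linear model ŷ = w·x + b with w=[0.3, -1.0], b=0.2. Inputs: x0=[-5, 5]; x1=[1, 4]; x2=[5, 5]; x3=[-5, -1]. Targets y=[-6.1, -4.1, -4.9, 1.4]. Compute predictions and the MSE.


ŷ0 = (0.3)·(-5) + (-1.0)·(5) + 0.2 = -6.3
ŷ1 = (0.3)·(1) + (-1.0)·(4) + 0.2 = -3.5
ŷ2 = (0.3)·(5) + (-1.0)·(5) + 0.2 = -3.3
ŷ3 = (0.3)·(-5) + (-1.0)·(-1) + 0.2 = -0.3
errors² = [0.04, 0.36, 2.56, 2.89]
MSE = 5.8500/4 = 1.4625

1.4625


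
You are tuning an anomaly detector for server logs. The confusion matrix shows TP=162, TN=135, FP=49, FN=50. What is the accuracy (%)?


Accuracy = (TP+TN)/(TP+TN+FP+FN)
= (162+135)/(396)
= 297/396 = 75.0%

75.0%


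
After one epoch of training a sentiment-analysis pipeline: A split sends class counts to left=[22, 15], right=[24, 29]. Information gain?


Parent = [46, 44], H_parent = 0.9996
H_left = 0.974 (n=37), H_right = 0.9936 (n=53)
H_children = (37/90)·0.974 + (53/90)·0.9936 = 0.9855
IG = 0.9996 - 0.9855 = 0.0141

0.0141


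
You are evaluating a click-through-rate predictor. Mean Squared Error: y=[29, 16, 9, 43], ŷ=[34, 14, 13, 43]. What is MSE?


Squared errors: (29-34)²=25, (16-14)²=4, (9-13)²=16, (43-43)²=0
Sum = 45
MSE = 45/4 = 45/4

45/4


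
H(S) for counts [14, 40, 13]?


Probabilities: [14/67, 40/67, 13/67] ≈ [0.209, 0.597, 0.194]
H = -((14/67)·log₂(14/67) + (40/67)·log₂(40/67) + (13/67)·log₂(13/67))
  = 1.3753 bits

1.3753 bits


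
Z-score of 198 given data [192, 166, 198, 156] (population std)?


μ = 178, σ = 17.4929
z = (198 - 178)/17.4929 = 1.1433

1.1433


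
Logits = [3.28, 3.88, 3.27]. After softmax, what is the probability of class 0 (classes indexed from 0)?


Exponentials: e^3.28=26.5758, e^3.88=48.4242, e^3.27=26.3113
Sum = 101.3113
Softmax = [0.2623, 0.478, 0.2597]
p[0] = 26.5758/101.3113 = 0.2623

0.2623


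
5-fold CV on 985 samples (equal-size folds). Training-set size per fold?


Fold size = 985/5 = 197
Training per fold = 985 - 197 = 788

788


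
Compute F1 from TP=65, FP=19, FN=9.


Precision = 65/84 = 0.7738
Recall = 65/74 = 0.8784
F1 = 2·P·R/(P+R) = 2·TP/(2·TP+FP+FN) = 130/(130+19+9) = 130/158 = 0.8228

0.8228


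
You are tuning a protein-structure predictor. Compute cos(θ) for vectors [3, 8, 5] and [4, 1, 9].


A·B = 3·4 + 8·1 + 5·9 = 65
‖A‖ = √98 = 9.8995, ‖B‖ = √98 = 9.8995
cos = 65/(√98·√98) = 65/√9604 = 0.6633

0.6633


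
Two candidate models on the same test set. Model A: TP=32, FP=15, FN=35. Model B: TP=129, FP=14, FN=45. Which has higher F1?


Model A: P=32/47=0.6809, R=32/67=0.4776, F1=2PR/(P+R)=2TP/(2TP+FP+FN)=64/114=0.5614
Model B: P=129/143=0.9021, R=129/174=0.7414, F1=2PR/(P+R)=2TP/(2TP+FP+FN)=258/317=0.8139
0.5614 < 0.8139 → Model B

Model B


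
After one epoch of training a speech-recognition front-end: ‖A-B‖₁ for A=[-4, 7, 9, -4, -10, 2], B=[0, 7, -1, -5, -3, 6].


d = |-4-0| + |7-7| + |9+ 1| + |-4+ 5| + |-10+ 3| + |2-6|
  = 4 + 0 + 10 + 1 + 7 + 4
  = 26

26


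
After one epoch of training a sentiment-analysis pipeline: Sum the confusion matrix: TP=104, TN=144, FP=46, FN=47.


Total = TP + TN + FP + FN
= 104 + 144 + 46 + 47
= 341
(Predicted positive: 150, predicted negative: 191)

341


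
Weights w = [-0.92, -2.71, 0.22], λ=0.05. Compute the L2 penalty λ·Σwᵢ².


‖w‖₂² = (-0.92)² + (-2.71)² + (0.22)²
     = 0.8464 + 7.3441 + 0.0484
     = 8.2389
λ·‖w‖₂² = 0.05·8.2389 = 0.411945

0.411945


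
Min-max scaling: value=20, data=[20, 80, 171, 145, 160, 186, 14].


min=14, max=186
(20-14)/(186-14) = 6/172 = 0.0349

0.0349


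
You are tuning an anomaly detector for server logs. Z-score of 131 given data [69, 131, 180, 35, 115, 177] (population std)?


μ = 117.8333, σ = 52.9037
z = (131 - 117.8333)/52.9037 = 0.2489

0.2489


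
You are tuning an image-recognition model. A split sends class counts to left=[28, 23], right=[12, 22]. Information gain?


Parent = [40, 45], H_parent = 0.9975
H_left = 0.9931 (n=51), H_right = 0.9367 (n=34)
H_children = (51/85)·0.9931 + (34/85)·0.9367 = 0.9705
IG = 0.9975 - 0.9705 = 0.027

0.027


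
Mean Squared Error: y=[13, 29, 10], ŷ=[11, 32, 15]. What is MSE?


Squared errors: (13-11)²=4, (29-32)²=9, (10-15)²=25
Sum = 38
MSE = 38/3 = 38/3

38/3


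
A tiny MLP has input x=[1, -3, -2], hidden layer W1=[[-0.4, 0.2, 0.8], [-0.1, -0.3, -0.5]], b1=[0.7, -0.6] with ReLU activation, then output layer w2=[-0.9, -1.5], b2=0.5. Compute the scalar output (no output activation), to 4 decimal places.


z1[0] = (-0.4)·(1) + (0.2)·(-3) + (0.8)·(-2) + 0.7 = -1.9
z1[1] = (-0.1)·(1) + (-0.3)·(-3) + (-0.5)·(-2) - 0.6 = 1.2
h = ReLU(z1) = [0.0, 1.2]
output = (-0.9)·(0.0) + (-1.5)·(1.2) + 0.5 = -1.3

-1.3


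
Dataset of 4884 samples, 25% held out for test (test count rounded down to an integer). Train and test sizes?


Test = ⌊4884·25/100⌋ = 1221
Train = 4884 - 1221 = 3663

Train: 3663, Test: 1221


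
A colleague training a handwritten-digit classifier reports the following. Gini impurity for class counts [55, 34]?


Probabilities: [55/89, 34/89] ≈ [0.618, 0.382]
Σpᵢ² = (3025 + 1156)/89² = 4181/7921
Gini = 1 - Σpᵢ² = 1 - 4181/7921 = 0.4722

0.4722


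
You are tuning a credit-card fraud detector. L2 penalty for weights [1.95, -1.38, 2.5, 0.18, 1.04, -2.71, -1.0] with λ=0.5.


‖w‖₂² = (1.95)² + (-1.38)² + (2.5)² + (0.18)² + (1.04)² + (-2.71)² + (-1.0)²
     = 3.8025 + 1.9044 + 6.25 + 0.0324 + 1.0816 + 7.3441 + 1
     = 21.415
λ·‖w‖₂² = 0.5·21.415 = 10.7075

10.7075


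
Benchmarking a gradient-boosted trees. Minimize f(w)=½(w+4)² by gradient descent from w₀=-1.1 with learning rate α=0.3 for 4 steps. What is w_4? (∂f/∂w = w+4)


step 1: grad = -1.1+4 = 2.9; w = -1.1 - 0.3·(2.9) = -1.97
step 2: grad = -1.97+4 = 2.03; w = -1.97 - 0.3·(2.03) = -2.579
step 3: grad = -2.579+4 = 1.421; w = -2.579 - 0.3·(1.421) = -3.0053
step 4: grad = -3.0053+4 = 0.9947; w = -3.0053 - 0.3·(0.9947) = -3.30371

-3.30371


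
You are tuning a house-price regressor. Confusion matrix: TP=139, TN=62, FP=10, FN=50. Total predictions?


Total = TP + TN + FP + FN
= 139 + 62 + 10 + 50
= 261
(Predicted positive: 149, predicted negative: 112)

261


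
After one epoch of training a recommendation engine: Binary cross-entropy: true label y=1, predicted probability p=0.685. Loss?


BCE = -[y·ln(p) + (1-y)·ln(1-p)]
= -1·ln(0.685) - 0
= -ln(0.685) = 0.3783

0.3783


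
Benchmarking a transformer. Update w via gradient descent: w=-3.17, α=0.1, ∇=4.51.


w_new = w - α·∇
= -3.17 - 0.1·4.51
= -3.17 - 0.451
= -3.621

-3.621


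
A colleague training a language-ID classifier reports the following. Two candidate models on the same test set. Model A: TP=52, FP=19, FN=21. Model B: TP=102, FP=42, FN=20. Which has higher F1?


Model A: P=52/71=0.7324, R=52/73=0.7123, F1=2PR/(P+R)=2TP/(2TP+FP+FN)=104/144=0.7222
Model B: P=102/144=0.7083, R=102/122=0.8361, F1=2PR/(P+R)=2TP/(2TP+FP+FN)=204/266=0.7669
0.7222 < 0.7669 → Model B

Model B


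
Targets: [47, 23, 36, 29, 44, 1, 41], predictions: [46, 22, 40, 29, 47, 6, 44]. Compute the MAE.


Absolute errors: |47-46|=1, |23-22|=1, |36-40|=4, |29-29|=0, |44-47|=3, |1-6|=5, |41-44|=3
Sum = 17
MAE = 17/7 = 17/7

17/7


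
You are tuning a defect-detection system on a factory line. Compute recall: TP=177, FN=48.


Recall = TP/(TP+FN)
= 177/(177+48)
= 177/225 = 78.67%

78.67%


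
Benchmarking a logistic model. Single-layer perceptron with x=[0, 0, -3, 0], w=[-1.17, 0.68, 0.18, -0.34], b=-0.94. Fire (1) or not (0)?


z = (0)·(-1.17) + (0)·(0.68) + (-3)·(0.18) + (0)·(-0.34) - 0.94
  = -1.48
step(z) = 0 (z<0)

0


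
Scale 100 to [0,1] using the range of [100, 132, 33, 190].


min=33, max=190
(100-33)/(190-33) = 67/157 = 0.4268

0.4268


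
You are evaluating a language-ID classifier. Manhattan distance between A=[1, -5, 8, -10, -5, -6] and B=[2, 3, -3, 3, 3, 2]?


d = |1-2| + |-5-3| + |8+ 3| + |-10-3| + |-5-3| + |-6-2|
  = 1 + 8 + 11 + 13 + 8 + 8
  = 49

49


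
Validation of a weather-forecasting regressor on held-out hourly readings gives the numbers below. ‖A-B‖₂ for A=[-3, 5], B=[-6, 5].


d = √((-3+ 6)² + (5-5)²)
  = √(9 + 0)
  = √9 = 3.0

3.0


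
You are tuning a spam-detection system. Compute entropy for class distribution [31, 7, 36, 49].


Probabilities: [31/123, 7/123, 36/123, 49/123] ≈ [0.252, 0.0569, 0.2927, 0.3984]
H = -((31/123)·log₂(31/123) + (7/123)·log₂(7/123) + (36/123)·log₂(36/123) + (49/123)·log₂(49/123))
  = 1.7842 bits

1.7842 bits


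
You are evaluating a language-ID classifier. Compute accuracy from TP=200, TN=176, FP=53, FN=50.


Accuracy = (TP+TN)/(TP+TN+FP+FN)
= (200+176)/(479)
= 376/479 = 78.5%

78.5%


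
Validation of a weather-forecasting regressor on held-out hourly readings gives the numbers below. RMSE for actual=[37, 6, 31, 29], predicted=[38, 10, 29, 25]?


MSE = 37/4 = 9.25
RMSE = √(37/4) = 3.0414

3.0414


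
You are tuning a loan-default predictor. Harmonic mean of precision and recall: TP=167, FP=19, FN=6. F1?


Precision = 167/186 = 0.8978
Recall = 167/173 = 0.9653
F1 = 2·P·R/(P+R) = 2·TP/(2·TP+FP+FN) = 334/(334+19+6) = 334/359 = 0.9304

0.9304


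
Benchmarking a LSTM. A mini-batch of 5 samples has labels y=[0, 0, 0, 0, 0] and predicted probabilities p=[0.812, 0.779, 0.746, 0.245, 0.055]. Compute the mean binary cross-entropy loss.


L[0] = -ln(1-0.812) = -ln(0.188) = 1.6713
L[1] = -ln(1-0.779) = -ln(0.221) = 1.5096
L[2] = -ln(1-0.746) = -ln(0.254) = 1.3704
L[3] = -ln(1-0.245) = -ln(0.755) = 0.281
L[4] = -ln(1-0.055) = -ln(0.945) = 0.0566
mean = (1.6713 + 1.5096 + 1.3704 + 0.281 + 0.0566)/5 = 0.9778

0.9778


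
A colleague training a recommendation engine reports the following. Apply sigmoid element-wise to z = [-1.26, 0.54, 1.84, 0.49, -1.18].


σ(-1.26) = 1/(1+e^1.26) = 0.221
σ(0.54) = 1/(1+e^-0.54) = 0.6318
σ(1.84) = 1/(1+e^-1.84) = 0.8629
σ(0.49) = 1/(1+e^-0.49) = 0.6201
σ(-1.18) = 1/(1+e^1.18) = 0.2351
result = [0.221, 0.6318, 0.8629, 0.6201, 0.2351]

[0.221, 0.6318, 0.8629, 0.6201, 0.2351]


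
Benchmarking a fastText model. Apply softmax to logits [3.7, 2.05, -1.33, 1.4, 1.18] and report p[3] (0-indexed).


Exponentials: e^3.7=40.4473, e^2.05=7.7679, e^-1.33=0.2645, e^1.4=4.0552, e^1.18=3.2544
Sum = 55.7893
Softmax = [0.725, 0.1392, 0.0047, 0.0727, 0.0583]
p[3] = 4.0552/55.7893 = 0.0727

0.0727


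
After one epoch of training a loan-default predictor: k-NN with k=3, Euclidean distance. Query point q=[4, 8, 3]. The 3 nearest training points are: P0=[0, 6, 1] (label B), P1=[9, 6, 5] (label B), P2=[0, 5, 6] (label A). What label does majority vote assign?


d(q,P0) = 4.899  (label B)
d(q,P1) = 5.7446  (label B)
d(q,P2) = 5.831  (label A)
Votes: A=1, B=2
Majority → B

B


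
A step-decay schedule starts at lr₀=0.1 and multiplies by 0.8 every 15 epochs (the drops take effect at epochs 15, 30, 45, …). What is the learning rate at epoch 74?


n_drops = ⌊74/15⌋ = 4
lr = 0.1·0.8^4 = 0.1·0.4096 = 0.04096

0.04096


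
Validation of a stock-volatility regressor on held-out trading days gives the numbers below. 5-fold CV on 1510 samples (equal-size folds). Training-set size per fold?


Fold size = 1510/5 = 302
Training per fold = 1510 - 302 = 1208

1208


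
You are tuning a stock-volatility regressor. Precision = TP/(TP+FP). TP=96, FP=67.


Precision = TP/(TP+FP)
= 96/(96+67)
= 96/163 = 58.9%

58.9%


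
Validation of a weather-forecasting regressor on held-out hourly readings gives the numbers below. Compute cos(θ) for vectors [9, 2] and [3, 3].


A·B = 9·3 + 2·3 = 33
‖A‖ = √85 = 9.2195, ‖B‖ = √18 = 4.2426
cos = 33/(√85·√18) = 33/√1530 = 0.8437

0.8437


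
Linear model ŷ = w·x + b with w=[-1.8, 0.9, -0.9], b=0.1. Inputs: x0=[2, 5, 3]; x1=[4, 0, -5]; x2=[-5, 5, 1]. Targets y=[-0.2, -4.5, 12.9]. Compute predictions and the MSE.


ŷ0 = (-1.8)·(2) + (0.9)·(5) + (-0.9)·(3) + 0.1 = -1.7
ŷ1 = (-1.8)·(4) + (0.9)·(0) + (-0.9)·(-5) + 0.1 = -2.6
ŷ2 = (-1.8)·(-5) + (0.9)·(5) + (-0.9)·(1) + 0.1 = 12.7
errors² = [2.25, 3.61, 0.04]
MSE = 5.9000/3 = 1.9667

1.9667


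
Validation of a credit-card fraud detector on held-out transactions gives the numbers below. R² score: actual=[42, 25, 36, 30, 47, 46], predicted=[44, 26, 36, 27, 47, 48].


ȳ = 37.6667
SS_res = Σ(y-ŷ)² = 18
SS_tot = Σ(y-ȳ)² = 397.33
R² = 1 - SS_res/SS_tot = 1 - 0.0453 = 0.9547

0.9547


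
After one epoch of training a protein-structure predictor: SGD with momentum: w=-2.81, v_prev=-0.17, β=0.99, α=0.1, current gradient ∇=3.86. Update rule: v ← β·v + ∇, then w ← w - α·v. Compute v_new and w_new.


v_new = 0.99·-0.17 + 3.86 = -0.1683 + 3.86 = 3.6917
w_new = -2.81 - 0.1·3.6917 = -2.81 - 0.36917 = -3.17917

v_new=3.6917, w_new=-3.17917


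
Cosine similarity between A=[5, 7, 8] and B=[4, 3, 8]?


A·B = 5·4 + 7·3 + 8·8 = 105
‖A‖ = √138 = 11.7473, ‖B‖ = √89 = 9.434
cos = 105/(√138·√89) = 105/√12282 = 0.9474

0.9474
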